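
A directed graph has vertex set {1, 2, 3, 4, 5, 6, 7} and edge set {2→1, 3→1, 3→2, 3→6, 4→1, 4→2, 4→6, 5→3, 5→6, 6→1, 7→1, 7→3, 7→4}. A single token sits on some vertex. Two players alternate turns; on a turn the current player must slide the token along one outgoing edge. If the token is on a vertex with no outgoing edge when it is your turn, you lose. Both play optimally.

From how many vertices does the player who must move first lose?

2

Work bottom-up. With no move the player to move loses. Otherwise the position is W if at least one move leads to an L position for the opponent, and L if every move leads to a W.
Every edge goes from a vertex to one that appears earlier in the order 1, 2, 6, 4, 3, 5, 7, so processing vertices in that order labels each vertex after all of its successors.
1: no outgoing edge → L
2: →1(L), so W
6: →1(L), so W
4: →1(L), so W
3: →1(L), so W
5: →3(W), 6(W) — all W, so L
7: →1(L), so W
The L vertices are 1, 5; that is 2 in all.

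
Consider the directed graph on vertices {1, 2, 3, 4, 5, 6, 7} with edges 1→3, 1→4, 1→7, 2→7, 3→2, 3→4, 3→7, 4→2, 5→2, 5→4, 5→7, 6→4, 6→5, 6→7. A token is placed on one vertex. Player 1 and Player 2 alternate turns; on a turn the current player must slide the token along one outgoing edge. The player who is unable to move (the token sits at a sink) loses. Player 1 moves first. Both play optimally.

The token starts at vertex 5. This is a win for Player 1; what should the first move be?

Move to 4.

Work bottom-up. With no move the player to move loses. Otherwise the position is W if at least one move leads to an L position for the opponent, and L if every move leads to a W.
Every edge goes from a vertex to one that appears earlier in the order 7, 2, 4, 3, 5, 6, 1, so processing vertices in that order labels each vertex after all of its successors.
7: no outgoing edge → L
2: →7(L), so W
4: →2(W) only, which is W, so L
3: →4(L), so W
5: →4(L), so W
6: →4(L), so W
1: →4(L), so W
From 5, the L positions reachable in one move are: 4, 7. Any move reaching one of these is winning.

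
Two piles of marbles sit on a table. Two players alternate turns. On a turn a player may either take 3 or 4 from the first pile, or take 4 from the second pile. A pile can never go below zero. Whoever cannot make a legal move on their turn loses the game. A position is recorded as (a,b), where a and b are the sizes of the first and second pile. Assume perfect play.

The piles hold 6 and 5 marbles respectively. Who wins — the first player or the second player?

Build the W/L table. Terminal = L. A non-terminal position is W if it has a move to some L; otherwise it is L.
No move ever increases a pile, so every position that can arise here has a ≤ 6 and b ≤ 5; it is enough to label the cells with 0 ≤ a ≤ 6 and 0 ≤ b ≤ 5.
Every move lowers a or b (never raises either), so fill the grid row by row in increasing a, and left to right within a row: each cell's successors are then already labelled.
      b=0  b=1  b=2  b=3  b=4  b=5
a=0:    L    L    L    L    W    W
a=1:    L    L    L    L    W    W
a=2:    L    L    L    L    W    W
a=3:    W    W    W    W    L    L
a=4:    W    W    W    W    L    L
a=5:    W    W    W    W    L    L
a=6:    W    W    W    W    W    W
Cells with no legal move (terminal, hence L): (0,0), (0,1), (0,2), (0,3), (1,0), (1,1), (1,2), (1,3), (2,0), (2,1), (2,2), (2,3).
The remaining L cells, each justified by listing all of its moves:
(3,4): →(0,4)(W), (3,0)(W) — all W, so L
(3,5): →(0,5)(W), (3,1)(W) — all W, so L
(4,4): →(1,4)(W), (0,4)(W), (4,0)(W) — all W, so L
(4,5): →(1,5)(W), (0,5)(W), (4,1)(W) — all W, so L
(5,4): →(2,4)(W), (1,4)(W), (5,0)(W) — all W, so L
(5,5): →(2,5)(W), (1,5)(W), (5,1)(W) — all W, so L
Every other cell has at least one move into one of the L cells above, so it is W.
The starting position (6,5) is W: the player to move should move to (3,5), handing over an L position.

The first player wins.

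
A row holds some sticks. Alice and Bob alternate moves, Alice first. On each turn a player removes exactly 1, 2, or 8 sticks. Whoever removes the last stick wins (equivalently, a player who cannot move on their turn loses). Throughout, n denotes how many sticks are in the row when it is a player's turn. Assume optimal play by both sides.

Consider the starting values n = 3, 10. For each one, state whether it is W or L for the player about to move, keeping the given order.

3: L, 10: W

Work bottom-up. With no move the player to move loses. Otherwise the position is W if at least one move leads to an L position for the opponent, and L if every move leads to a W.
n=0: no move → L
n=1: W (go to 0, an L position)
n=2: W (go to 0, an L position)
n=3: L (options 2(W), 1(W) are all W)
n=4: W (go to 3, an L position)
n=5: W (go to 3, an L position)
n=6: L (options 5(W), 4(W) are all W)
n=7: W (go to 6, an L position)
n=8: W (go to 6, an L position)
n=9: L (options 8(W), 7(W), 1(W) are all W)
n=10: W (go to 9, an L position)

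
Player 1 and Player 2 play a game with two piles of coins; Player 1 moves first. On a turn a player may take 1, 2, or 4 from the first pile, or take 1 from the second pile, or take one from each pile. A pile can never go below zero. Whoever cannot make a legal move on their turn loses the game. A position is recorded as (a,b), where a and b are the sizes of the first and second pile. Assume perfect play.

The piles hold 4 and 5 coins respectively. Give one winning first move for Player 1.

Build the W/L table. Terminal = L. A non-terminal position is W if it has a move to some L; otherwise it is L.
No move ever increases a pile, so every position that can arise here has a ≤ 4 and b ≤ 5; it is enough to label the cells with 0 ≤ a ≤ 4 and 0 ≤ b ≤ 5.
Every move lowers a or b (never raises either), so fill the grid row by row in increasing a, and left to right within a row: each cell's successors are then already labelled.
      b=0  b=1  b=2  b=3  b=4  b=5
a=0:    L    W    L    W    L    W
a=1:    W    W    W    W    W    W
a=2:    W    L    W    L    W    L
a=3:    L    W    W    W    W    W
a=4:    W    W    W    W    W    W
Cells with no legal move (terminal, hence L): (0,0).
The remaining L cells, each justified by listing all of its moves:
(0,2): L (sole option (0,1)(W) is W)
(0,4): L (sole option (0,3)(W) is W)
(2,1): L (options (1,1)(W), (0,1)(W), (2,0)(W), (1,0)(W) are all W)
(2,3): L (options (1,3)(W), (0,3)(W), (2,2)(W), (1,2)(W) are all W)
(2,5): L (options (1,5)(W), (0,5)(W), (2,4)(W), (1,4)(W) are all W)
(3,0): L (options (2,0)(W), (1,0)(W) are all W)
Every other cell has at least one move into one of the L cells above, so it is W.
From (4,5), the L positions reachable in one move are: (2,5).

Move to (2,5).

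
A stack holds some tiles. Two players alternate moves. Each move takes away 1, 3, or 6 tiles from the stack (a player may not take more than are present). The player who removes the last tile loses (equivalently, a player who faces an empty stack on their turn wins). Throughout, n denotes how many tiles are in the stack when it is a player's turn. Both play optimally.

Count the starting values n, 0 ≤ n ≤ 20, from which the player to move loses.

Positions with no move are W. A position that does have a move is losing for the player to move precisely when every available move leads to a winning position for the opponent. Fill in the labels:
n=0: no move; the opponent has just taken the last tile and therefore loses → W
n=1: only reaches 0(W), which is W → L
n=2: reaches L-position 1 → W
n=3: only reaches 2(W), 0(W), all W → L
n=4: reaches L-position 3 → W
n=5: only reaches 4(W), 2(W), all W → L
n=6: reaches L-position 5 → W
n=7: reaches L-position 1 → W
n=8: reaches L-position 5 → W
n=9: reaches L-position 3 → W
n=10: only reaches 9(W), 7(W), 4(W), all W → L
n=11: reaches L-position 10 → W
n=12: only reaches 11(W), 9(W), 6(W), all W → L
n=13: reaches L-position 12 → W
n=14: only reaches 13(W), 11(W), 8(W), all W → L
n=15: reaches L-position 14 → W
n=16: reaches L-position 10 → W
n=17: reaches L-position 14 → W
n=18: reaches L-position 12 → W
n=19: only reaches 18(W), 16(W), 13(W), all W → L
n=20: reaches L-position 19 → W
L entries with 0 ≤ n ≤ 20: n = 1, 3, 5, 10, 12, 14, 19; that makes 7.

7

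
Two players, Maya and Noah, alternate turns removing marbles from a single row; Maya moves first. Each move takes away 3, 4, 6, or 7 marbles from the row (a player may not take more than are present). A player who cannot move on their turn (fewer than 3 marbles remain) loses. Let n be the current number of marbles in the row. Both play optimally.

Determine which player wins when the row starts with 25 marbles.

Maya wins.

Use the standard recursion: the mover loses at a terminal position; elsewhere, the mover wins exactly when some move hands the opponent an L position.
n=0: no move → L
n=1: no move → L
n=2: no move → L
n=3: →0(L), so W
n=4: →1(L), so W
n=5: →2(L), so W
n=6: →2(L), so W
n=7: →1(L), so W
n=8: →2(L), so W
n=9: →2(L), so W
n=10: →7(W), 6(W), 4(W), 3(W) — all W, so L
n=11: →8(W), 7(W), 5(W), 4(W) — all W, so L
n=12: →9(W), 8(W), 6(W), 5(W) — all W, so L
n=13: →10(L), so W
n=14: →11(L), so W
n=15: →12(L), so W
n=16: →12(L), so W
n=17: →11(L), so W
n=18: →12(L), so W
n=19: →12(L), so W
n=20: →17(W), 16(W), 14(W), 13(W) — all W, so L
n=21: →18(W), 17(W), 15(W), 14(W) — all W, so L
n=22: →19(W), 18(W), 16(W), 15(W) — all W, so L
n=23: →20(L), so W
n=24: →21(L), so W
n=25: →22(L), so W
The starting position 25 is W: Maya should remove 3, leaving 22, handing over an L position.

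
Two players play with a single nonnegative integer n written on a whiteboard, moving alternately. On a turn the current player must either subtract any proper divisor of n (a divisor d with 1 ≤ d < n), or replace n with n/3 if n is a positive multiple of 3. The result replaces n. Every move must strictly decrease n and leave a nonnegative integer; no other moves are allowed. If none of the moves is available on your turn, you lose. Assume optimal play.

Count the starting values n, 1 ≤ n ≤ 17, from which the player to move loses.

8

Classify positions by backward induction: terminal positions (no move available) are L. From any other position, the mover wins iff some move reaches an L.
n=0: no move → L
n=1: no move → L
n=2: reaches L-position 1 → W
n=3: reaches L-position 1 → W
n=4: only reaches 2(W), 3(W), all W → L
n=5: reaches L-position 4 → W
n=6: reaches L-position 4 → W
n=7: only reaches 6(W), which is W → L
n=8: reaches L-position 4 → W
n=9: only reaches 3(W), 6(W), 8(W), all W → L
n=10: reaches L-position 9 → W
n=11: only reaches 10(W), which is W → L
n=12: reaches L-position 4 → W
n=13: only reaches 12(W), which is W → L
n=14: reaches L-position 7 → W
n=15: only reaches 5(W), 10(W), 12(W), 14(W), all W → L
n=16: reaches L-position 15 → W
n=17: only reaches 16(W), which is W → L
L entries with 1 ≤ n ≤ 17 (n=0 is outside the asked range and is not counted): n = 1, 4, 7, 9, 11, 13, 15, 17; that makes 8.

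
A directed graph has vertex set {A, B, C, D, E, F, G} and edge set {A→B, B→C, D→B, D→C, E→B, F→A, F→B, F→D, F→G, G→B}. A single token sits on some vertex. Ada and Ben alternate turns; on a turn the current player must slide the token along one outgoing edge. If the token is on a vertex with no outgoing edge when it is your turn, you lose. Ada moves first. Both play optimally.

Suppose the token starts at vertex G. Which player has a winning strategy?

Ben wins.

Compute win/loss labels from the base case upward. A position with no move is L. Any other position is W if it can reach an L in one move, else L.
Every edge goes from a vertex to one that appears earlier in the order C, B, A, D, E, G, F, so processing vertices in that order labels each vertex after all of its successors.
C: no outgoing edge → L
B: reaches L-position C → W
A: only reaches B(W), which is W → L
D: reaches L-position C → W
E: only reaches B(W), which is W → L
G: only reaches B(W), which is W → L
F: reaches L-position G → W
Every move from G reaches a W position, so the mover loses.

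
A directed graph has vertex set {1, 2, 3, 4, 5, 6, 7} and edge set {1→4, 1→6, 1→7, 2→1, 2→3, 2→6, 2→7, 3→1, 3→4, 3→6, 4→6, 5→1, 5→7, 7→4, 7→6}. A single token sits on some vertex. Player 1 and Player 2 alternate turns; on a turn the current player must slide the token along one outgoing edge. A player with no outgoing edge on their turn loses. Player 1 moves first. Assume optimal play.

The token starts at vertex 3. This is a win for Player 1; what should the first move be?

Move to 6.

Classify positions by backward induction: terminal positions (no move available) are L. From any other position, the mover wins iff some move reaches an L.
Every edge goes from a vertex to one that appears earlier in the order 6, 4, 7, 1, 3, 5, 2, so processing vertices in that order labels each vertex after all of its successors.
6: no outgoing edge → L
4: →6(L), so W
7: →6(L), so W
1: →6(L), so W
3: →6(L), so W
5: →1(W), 7(W) — all W, so L
2: →6(L), so W
From 3, the L positions reachable in one move are: 6.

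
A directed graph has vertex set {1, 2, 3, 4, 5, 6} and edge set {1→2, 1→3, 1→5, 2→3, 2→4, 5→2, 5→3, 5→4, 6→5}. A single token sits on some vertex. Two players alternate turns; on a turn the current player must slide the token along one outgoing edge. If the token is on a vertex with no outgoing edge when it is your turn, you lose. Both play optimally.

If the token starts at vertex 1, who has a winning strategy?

Build the W/L table. Terminal = L. A non-terminal position is W if it has a move to some L; otherwise it is L.
Every edge goes from a vertex to one that appears earlier in the order 3, 4, 2, 5, 1, 6, so processing vertices in that order labels each vertex after all of its successors.
3: no outgoing edge → L
4: no outgoing edge → L
2: reaches L-position 4 → W
5: reaches L-position 4 → W
1: reaches L-position 3 → W
6: only reaches 5(W), which is W → L
From 1 the player to move can move to 3, reaching an L position.

The first player wins.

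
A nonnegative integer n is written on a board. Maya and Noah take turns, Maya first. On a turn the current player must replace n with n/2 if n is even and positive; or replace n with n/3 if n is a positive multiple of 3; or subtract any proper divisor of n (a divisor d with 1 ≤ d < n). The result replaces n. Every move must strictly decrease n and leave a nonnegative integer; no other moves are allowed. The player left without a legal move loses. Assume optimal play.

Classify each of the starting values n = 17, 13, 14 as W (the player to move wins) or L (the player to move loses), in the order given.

Compute win/loss labels from the base case upward. A position with no move is L. Any other position is W if it can reach an L in one move, else L.
n=0: no move → L
n=1: no move → L
n=2: can move to 1, which is L ⇒ W
n=3: can move to 1, which is L ⇒ W
n=4: moves to 2(W), 3(W); every one is W ⇒ L
n=5: can move to 4, which is L ⇒ W
n=6: can move to 4, which is L ⇒ W
n=7: the only move is to 6(W), a W ⇒ L
n=8: can move to 4, which is L ⇒ W
n=9: moves to 3(W), 6(W), 8(W); every one is W ⇒ L
n=10: can move to 9, which is L ⇒ W
n=11: the only move is to 10(W), a W ⇒ L
n=12: can move to 4, which is L ⇒ W
n=13: the only move is to 12(W), a W ⇒ L
n=14: can move to 7, which is L ⇒ W
n=15: moves to 5(W), 10(W), 12(W), 14(W); every one is W ⇒ L
n=16: can move to 15, which is L ⇒ W
n=17: the only move is to 16(W), a W ⇒ L

17: L, 13: L, 14: W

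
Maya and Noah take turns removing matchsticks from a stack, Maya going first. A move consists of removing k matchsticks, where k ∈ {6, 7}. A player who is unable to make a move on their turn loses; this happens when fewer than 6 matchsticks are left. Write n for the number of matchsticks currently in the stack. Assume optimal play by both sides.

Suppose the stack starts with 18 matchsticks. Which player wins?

Noah wins.

Use the standard recursion: the mover loses at a terminal position; elsewhere, the mover wins exactly when some move hands the opponent an L position.
n=0: no move → L
n=1: no move → L
n=2: no move → L
n=3: no move → L
n=4: no move → L
n=5: no move → L
n=6: reaches L-position 0 → W
n=7: reaches L-position 1 → W
n=8: reaches L-position 2 → W
n=9: reaches L-position 3 → W
n=10: reaches L-position 4 → W
n=11: reaches L-position 5 → W
n=12: reaches L-position 5 → W
n=13: only reaches 7(W), 6(W), all W → L
n=14: only reaches 8(W), 7(W), all W → L
n=15: only reaches 9(W), 8(W), all W → L
n=16: only reaches 10(W), 9(W), all W → L
n=17: only reaches 11(W), 10(W), all W → L
n=18: only reaches 12(W), 11(W), all W → L
The starting position 18 is L: whatever Maya does, the opponent receives a W position.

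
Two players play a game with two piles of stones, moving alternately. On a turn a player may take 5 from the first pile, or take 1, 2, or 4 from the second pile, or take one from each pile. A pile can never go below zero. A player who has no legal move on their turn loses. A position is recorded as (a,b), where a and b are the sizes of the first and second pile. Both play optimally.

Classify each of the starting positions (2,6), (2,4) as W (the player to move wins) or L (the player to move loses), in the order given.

Compute win/loss labels from the base case upward. A position with no move is L. Any other position is W if it can reach an L in one move, else L.
No move ever increases a pile, so every position that can arise here has a ≤ 2 and b ≤ 6; it is enough to label the cells with 0 ≤ a ≤ 2 and 0 ≤ b ≤ 6.
Every move lowers a or b (never raises either), so fill the grid row by row in increasing a, and left to right within a row: each cell's successors are then already labelled.
      b=0  b=1  b=2  b=3  b=4  b=5  b=6
a=0:    L    W    W    L    W    W    L
a=1:    L    W    W    L    W    W    L
a=2:    L    W    W    L    W    W    L
Cells with no legal move (terminal, hence L): (0,0), (1,0), (2,0).
The remaining L cells, each justified by listing all of its moves:
(0,3): L (options (0,2)(W), (0,1)(W) are all W)
(0,6): L (options (0,5)(W), (0,4)(W), (0,2)(W) are all W)
(1,3): L (options (1,2)(W), (1,1)(W), (0,2)(W) are all W)
(1,6): L (options (1,5)(W), (1,4)(W), (1,2)(W), (0,5)(W) are all W)
(2,3): L (options (2,2)(W), (2,1)(W), (1,2)(W) are all W)
(2,6): L (options (2,5)(W), (2,4)(W), (2,2)(W), (1,5)(W) are all W)
Every other cell has at least one move into one of the L cells above, so it is W.
(2,6): one of the L cells justified above, so L
(2,4): the move to (2,3) reaches an L cell, so W

(2,6): L, (2,4): W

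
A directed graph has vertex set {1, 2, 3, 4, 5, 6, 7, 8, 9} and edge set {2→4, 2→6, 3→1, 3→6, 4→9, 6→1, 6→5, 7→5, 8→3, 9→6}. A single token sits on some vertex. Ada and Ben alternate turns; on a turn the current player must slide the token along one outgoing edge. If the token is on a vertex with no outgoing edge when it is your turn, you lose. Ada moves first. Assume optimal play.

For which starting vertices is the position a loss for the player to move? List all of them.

Compute win/loss labels from the base case upward. A position with no move is L. Any other position is W if it can reach an L in one move, else L.
Every edge goes from a vertex to one that appears earlier in the order 1, 5, 6, 3, 8, 9, 4, 7, 2, so processing vertices in that order labels each vertex after all of its successors.
1: no outgoing edge → L
5: no outgoing edge → L
6: reaches L-position 5 → W
3: reaches L-position 1 → W
8: only reaches 3(W), which is W → L
9: only reaches 6(W), which is W → L
4: reaches L-position 9 → W
7: reaches L-position 5 → W
2: only reaches 4(W), 6(W), all W → L
Reading off the rows marked L gives the requested list; there are 5 such vertices.

1, 2, 5, 8, 9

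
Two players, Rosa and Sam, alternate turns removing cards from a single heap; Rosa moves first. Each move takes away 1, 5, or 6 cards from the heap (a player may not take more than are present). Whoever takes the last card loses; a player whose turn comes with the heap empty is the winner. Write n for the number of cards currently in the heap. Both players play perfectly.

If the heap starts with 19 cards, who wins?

Rosa wins.

Build the W/L table. Terminal = W. A non-terminal position is W if it has a move to some L; otherwise it is L.
n=0: no move; the opponent has just taken the last card and therefore loses → W
n=1: L (sole option 0(W) is W)
n=2: W (go to 1, an L position)
n=3: L (sole option 2(W) is W)
n=4: W (go to 3, an L position)
n=5: L (options 4(W), 0(W) are all W)
n=6: W (go to 5, an L position)
n=7: W (go to 1, an L position)
n=8: W (go to 3, an L position)
n=9: W (go to 3, an L position)
n=10: W (go to 5, an L position)
n=11: W (go to 5, an L position)
n=12: L (options 11(W), 7(W), 6(W) are all W)
n=13: W (go to 12, an L position)
n=14: L (options 13(W), 9(W), 8(W) are all W)
n=15: W (go to 14, an L position)
n=16: L (options 15(W), 11(W), 10(W) are all W)
n=17: W (go to 16, an L position)
n=18: W (go to 12, an L position)
n=19: W (go to 14, an L position)
From 19 Rosa can remove 5, leaving 14, reaching an L position.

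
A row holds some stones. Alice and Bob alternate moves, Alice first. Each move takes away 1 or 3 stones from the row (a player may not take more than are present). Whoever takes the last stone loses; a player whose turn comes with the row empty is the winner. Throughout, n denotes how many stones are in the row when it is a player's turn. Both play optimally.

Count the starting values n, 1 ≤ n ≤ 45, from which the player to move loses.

23

Classify positions by backward induction: terminal positions (no move available) are W. From any other position, the mover wins iff some move reaches an L.
n=0: no move; the opponent has just taken the last stone and therefore loses → W
n=1: L (sole option 0(W) is W)
n=2: W (go to 1, an L position)
n=3: L (options 2(W), 0(W) are all W)
n=4: W (go to 3, an L position)
n=5: L (options 4(W), 2(W) are all W)
n=6: W (go to 5, an L position)
n=7: L (options 6(W), 4(W) are all W)
n=8: W (go to 7, an L position)
n=9: L (options 8(W), 6(W) are all W)
n=10: W (go to 9, an L position)
n=11: L (options 10(W), 8(W) are all W)
n=12: W (go to 11, an L position)
n=13: L (options 12(W), 10(W) are all W)
n=14: W (go to 13, an L position)
n=15: L (options 14(W), 12(W) are all W)
n=16: W (go to 15, an L position)
n=17: L (options 16(W), 14(W) are all W)
n=18: W (go to 17, an L position)
n=19: L (options 18(W), 16(W) are all W)
n=20: W (go to 19, an L position)
n=21: L (options 20(W), 18(W) are all W)
n=22: W (go to 21, an L position)
n=23: L (options 22(W), 20(W) are all W)
n=24: W (go to 23, an L position)
n=25: L (options 24(W), 22(W) are all W)
n=26: W (go to 25, an L position)
n=27: L (options 26(W), 24(W) are all W)
n=28: W (go to 27, an L position)
n=29: L (options 28(W), 26(W) are all W)
n=30: W (go to 29, an L position)
n=31: L (options 30(W), 28(W) are all W)
n=32: W (go to 31, an L position)
n=33: L (options 32(W), 30(W) are all W)
n=34: W (go to 33, an L position)
n=35: L (options 34(W), 32(W) are all W)
n=36: W (go to 35, an L position)
n=37: L (options 36(W), 34(W) are all W)
n=38: W (go to 37, an L position)
n=39: L (options 38(W), 36(W) are all W)
n=40: W (go to 39, an L position)
n=41: L (options 40(W), 38(W) are all W)
n=42: W (go to 41, an L position)
n=43: L (options 42(W), 40(W) are all W)
n=44: W (go to 43, an L position)
n=45: L (options 44(W), 42(W) are all W)
L entries with 1 ≤ n ≤ 45 (the range starts at n=1): n = 1, 3, 5, 7, 9, 11, 13, 15, 17, 19, 21, 23, 25, 27, 29, 31, 33, 35, 37, 39, 41, 43, 45; that makes 23.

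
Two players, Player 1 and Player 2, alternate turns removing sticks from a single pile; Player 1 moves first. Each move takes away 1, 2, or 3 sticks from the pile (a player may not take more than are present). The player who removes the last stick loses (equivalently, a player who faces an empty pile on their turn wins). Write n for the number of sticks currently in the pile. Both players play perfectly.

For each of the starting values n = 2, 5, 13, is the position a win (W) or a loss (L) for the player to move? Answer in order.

Build the W/L table. Terminal = W. A non-terminal position is W if it has a move to some L; otherwise it is L.
n=0: no move; the opponent has just taken the last stick and therefore loses → W
n=1: the only move is to 0(W), a W ⇒ L
n=2: can move to 1, which is L ⇒ W
n=3: can move to 1, which is L ⇒ W
n=4: can move to 1, which is L ⇒ W
n=5: moves to 4(W), 3(W), 2(W); every one is W ⇒ L
n=6: can move to 5, which is L ⇒ W
n=7: can move to 5, which is L ⇒ W
n=8: can move to 5, which is L ⇒ W
n=9: moves to 8(W), 7(W), 6(W); every one is W ⇒ L
n=10: can move to 9, which is L ⇒ W
n=11: can move to 9, which is L ⇒ W
n=12: can move to 9, which is L ⇒ W
n=13: moves to 12(W), 11(W), 10(W); every one is W ⇒ L

2: W, 5: L, 13: L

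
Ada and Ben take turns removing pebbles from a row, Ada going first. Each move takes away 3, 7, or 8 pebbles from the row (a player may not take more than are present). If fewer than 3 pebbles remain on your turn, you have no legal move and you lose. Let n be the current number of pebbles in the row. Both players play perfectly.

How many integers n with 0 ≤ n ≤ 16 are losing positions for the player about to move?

Compute win/loss labels from the base case upward. A position with no move is L. Any other position is W if it can reach an L in one move, else L.
n=0: no move → L
n=1: no move → L
n=2: no move → L
n=3: →0(L), so W
n=4: →1(L), so W
n=5: →2(L), so W
n=6: →3(W) only, which is W, so L
n=7: →0(L), so W
n=8: →1(L), so W
n=9: →6(L), so W
n=10: →2(L), so W
n=11: →8(W), 4(W), 3(W) — all W, so L
n=12: →9(W), 5(W), 4(W) — all W, so L
n=13: →6(L), so W
n=14: →11(L), so W
n=15: →12(L), so W
n=16: →13(W), 9(W), 8(W) — all W, so L
L entries with 0 ≤ n ≤ 16: n = 0, 1, 2, 6, 11, 12, 16; that makes 7.

7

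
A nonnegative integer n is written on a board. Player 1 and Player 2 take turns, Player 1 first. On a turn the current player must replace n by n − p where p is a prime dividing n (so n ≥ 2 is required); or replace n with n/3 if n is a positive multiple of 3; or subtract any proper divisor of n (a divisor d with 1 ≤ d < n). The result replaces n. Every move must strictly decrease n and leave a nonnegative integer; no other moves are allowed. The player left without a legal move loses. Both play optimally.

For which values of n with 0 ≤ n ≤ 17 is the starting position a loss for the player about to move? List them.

0, 1, 4, 9, 14

Work bottom-up. With no move the player to move loses. Otherwise the position is W if at least one move leads to an L position for the opponent, and L if every move leads to a W.
n=0: no move → L
n=1: no move → L
n=2: can move to 0, which is L ⇒ W
n=3: can move to 0, which is L ⇒ W
n=4: moves to 2(W), 3(W); every one is W ⇒ L
n=5: can move to 0, which is L ⇒ W
n=6: can move to 4, which is L ⇒ W
n=7: can move to 0, which is L ⇒ W
n=8: can move to 4, which is L ⇒ W
n=9: moves to 3(W), 6(W), 8(W); every one is W ⇒ L
n=10: can move to 9, which is L ⇒ W
n=11: can move to 0, which is L ⇒ W
n=12: can move to 4, which is L ⇒ W
n=13: can move to 0, which is L ⇒ W
n=14: moves to 7(W), 12(W), 13(W); every one is W ⇒ L
n=15: can move to 14, which is L ⇒ W
n=16: can move to 14, which is L ⇒ W
n=17: can move to 0, which is L ⇒ W
The losing starting values of n are exactly the entries labelled L in this table (5 of them).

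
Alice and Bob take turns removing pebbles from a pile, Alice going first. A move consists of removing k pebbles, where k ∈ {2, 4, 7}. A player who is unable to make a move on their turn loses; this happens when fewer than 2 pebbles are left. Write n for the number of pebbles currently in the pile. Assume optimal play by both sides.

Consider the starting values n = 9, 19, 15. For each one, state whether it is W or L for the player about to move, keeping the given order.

Classify positions by backward induction: terminal positions (no move available) are L. From any other position, the mover wins iff some move reaches an L.
n=0: no move → L
n=1: no move → L
n=2: W (go to 0, an L position)
n=3: W (go to 1, an L position)
n=4: W (go to 0, an L position)
n=5: W (go to 1, an L position)
n=6: L (options 4(W), 2(W) are all W)
n=7: W (go to 0, an L position)
n=8: W (go to 6, an L position)
n=9: L (options 7(W), 5(W), 2(W) are all W)
n=10: W (go to 6, an L position)
n=11: W (go to 9, an L position)
n=12: L (options 10(W), 8(W), 5(W) are all W)
n=13: W (go to 9, an L position)
n=14: W (go to 12, an L position)
n=15: L (options 13(W), 11(W), 8(W) are all W)
n=16: W (go to 12, an L position)
n=17: W (go to 15, an L position)
n=18: L (options 16(W), 14(W), 11(W) are all W)
n=19: W (go to 15, an L position)

9: L, 19: W, 15: L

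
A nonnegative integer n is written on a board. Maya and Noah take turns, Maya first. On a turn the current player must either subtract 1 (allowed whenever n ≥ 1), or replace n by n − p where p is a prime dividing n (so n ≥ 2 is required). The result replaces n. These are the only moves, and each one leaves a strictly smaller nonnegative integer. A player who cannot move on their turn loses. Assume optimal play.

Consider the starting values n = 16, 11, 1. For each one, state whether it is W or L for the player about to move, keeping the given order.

16: L, 11: W, 1: W

Classify positions by backward induction: terminal positions (no move available) are L. From any other position, the mover wins iff some move reaches an L.
n=0: no move → L
n=1: can move to 0, which is L ⇒ W
n=2: can move to 0, which is L ⇒ W
n=3: can move to 0, which is L ⇒ W
n=4: moves to 2(W), 3(W); every one is W ⇒ L
n=5: can move to 0, which is L ⇒ W
n=6: can move to 4, which is L ⇒ W
n=7: can move to 0, which is L ⇒ W
n=8: moves to 6(W), 7(W); every one is W ⇒ L
n=9: can move to 8, which is L ⇒ W
n=10: can move to 8, which is L ⇒ W
n=11: can move to 0, which is L ⇒ W
n=12: moves to 9(W), 10(W), 11(W); every one is W ⇒ L
n=13: can move to 0, which is L ⇒ W
n=14: can move to 12, which is L ⇒ W
n=15: can move to 12, which is L ⇒ W
n=16: moves to 14(W), 15(W); every one is W ⇒ L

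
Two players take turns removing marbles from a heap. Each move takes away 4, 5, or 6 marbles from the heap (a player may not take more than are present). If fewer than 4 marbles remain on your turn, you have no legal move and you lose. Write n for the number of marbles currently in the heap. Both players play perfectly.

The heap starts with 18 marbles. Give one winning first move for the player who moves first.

Positions with no move are L. A position that does have a move is losing for the player to move precisely when every available move leads to a winning position for the opponent. Fill in the labels:
n=0: no move → L
n=1: no move → L
n=2: no move → L
n=3: no move → L
n=4: can move to 0, which is L ⇒ W
n=5: can move to 1, which is L ⇒ W
n=6: can move to 2, which is L ⇒ W
n=7: can move to 3, which is L ⇒ W
n=8: can move to 3, which is L ⇒ W
n=9: can move to 3, which is L ⇒ W
n=10: moves to 6(W), 5(W), 4(W); every one is W ⇒ L
n=11: moves to 7(W), 6(W), 5(W); every one is W ⇒ L
n=12: moves to 8(W), 7(W), 6(W); every one is W ⇒ L
n=13: moves to 9(W), 8(W), 7(W); every one is W ⇒ L
n=14: can move to 10, which is L ⇒ W
n=15: can move to 11, which is L ⇒ W
n=16: can move to 12, which is L ⇒ W
n=17: can move to 13, which is L ⇒ W
n=18: can move to 13, which is L ⇒ W
From 18, the L positions reachable in one move are: 13, 12. Any move reaching one of these is winning.

Remove 5, leaving 13.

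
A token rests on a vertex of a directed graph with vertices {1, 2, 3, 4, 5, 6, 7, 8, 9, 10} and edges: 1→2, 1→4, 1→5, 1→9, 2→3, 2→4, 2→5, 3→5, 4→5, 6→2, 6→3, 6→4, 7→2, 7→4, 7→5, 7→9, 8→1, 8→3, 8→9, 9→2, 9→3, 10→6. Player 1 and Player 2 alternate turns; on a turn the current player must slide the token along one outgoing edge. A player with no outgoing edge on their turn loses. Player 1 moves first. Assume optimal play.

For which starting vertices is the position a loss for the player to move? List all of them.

Use the standard recursion: the mover loses at a terminal position; elsewhere, the mover wins exactly when some move hands the opponent an L position.
Every edge goes from a vertex to one that appears earlier in the order 5, 3, 4, 2, 9, 7, 6, 1, 10, 8, so processing vertices in that order labels each vertex after all of its successors.
5: no outgoing edge → L
3: W (go to 5, an L position)
4: W (go to 5, an L position)
2: W (go to 5, an L position)
9: L (options 2(W), 3(W) are all W)
7: W (go to 9, an L position)
6: L (options 2(W), 4(W), 3(W) are all W)
1: W (go to 9, an L position)
10: W (go to 6, an L position)
8: W (go to 9, an L position)
The losing starting vertices are exactly the entries labelled L in this table (3 of them).

5, 6, 9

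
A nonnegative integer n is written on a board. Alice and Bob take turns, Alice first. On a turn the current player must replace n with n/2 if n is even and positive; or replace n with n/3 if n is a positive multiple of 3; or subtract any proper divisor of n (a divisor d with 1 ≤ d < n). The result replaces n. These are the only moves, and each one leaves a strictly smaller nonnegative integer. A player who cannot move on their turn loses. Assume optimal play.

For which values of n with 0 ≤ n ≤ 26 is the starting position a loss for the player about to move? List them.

0, 1, 4, 7, 9, 11, 13, 15, 17, 19, 23, 25

Work bottom-up. With no move the player to move loses. Otherwise the position is W if at least one move leads to an L position for the opponent, and L if every move leads to a W.
n=0: no move → L
n=1: no move → L
n=2: can move to 1, which is L ⇒ W
n=3: can move to 1, which is L ⇒ W
n=4: moves to 2(W), 3(W); every one is W ⇒ L
n=5: can move to 4, which is L ⇒ W
n=6: can move to 4, which is L ⇒ W
n=7: the only move is to 6(W), a W ⇒ L
n=8: can move to 4, which is L ⇒ W
n=9: moves to 3(W), 6(W), 8(W); every one is W ⇒ L
n=10: can move to 9, which is L ⇒ W
n=11: the only move is to 10(W), a W ⇒ L
n=12: can move to 4, which is L ⇒ W
n=13: the only move is to 12(W), a W ⇒ L
n=14: can move to 7, which is L ⇒ W
n=15: moves to 5(W), 10(W), 12(W), 14(W); every one is W ⇒ L
n=16: can move to 15, which is L ⇒ W
n=17: the only move is to 16(W), a W ⇒ L
n=18: can move to 9, which is L ⇒ W
n=19: the only move is to 18(W), a W ⇒ L
n=20: can move to 15, which is L ⇒ W
n=21: can move to 7, which is L ⇒ W
n=22: can move to 11, which is L ⇒ W
n=23: the only move is to 22(W), a W ⇒ L
n=24: can move to 23, which is L ⇒ W
n=25: moves to 20(W), 24(W); every one is W ⇒ L
n=26: can move to 13, which is L ⇒ W
Reading off the rows marked L gives the requested list; there are 12 such values of n.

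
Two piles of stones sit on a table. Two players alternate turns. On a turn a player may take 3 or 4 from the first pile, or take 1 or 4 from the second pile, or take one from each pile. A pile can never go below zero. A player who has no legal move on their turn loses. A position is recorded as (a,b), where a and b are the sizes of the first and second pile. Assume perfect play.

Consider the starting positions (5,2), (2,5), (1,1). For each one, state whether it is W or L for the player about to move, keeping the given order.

Positions with no move are L. A position that does have a move is losing for the player to move precisely when every available move leads to a winning position for the opponent. Fill in the labels:
No move ever increases a pile, so every position that can arise here has a ≤ 5 and b ≤ 5; it is enough to label the cells with 0 ≤ a ≤ 5 and 0 ≤ b ≤ 5.
Every move lowers a or b (never raises either), so fill the grid row by row in increasing a, and left to right within a row: each cell's successors are then already labelled.
      b=0  b=1  b=2  b=3  b=4  b=5
a=0:    L    W    L    W    W    L
a=1:    L    W    L    W    W    L
a=2:    L    W    L    W    W    L
a=3:    W    W    W    W    L    W
a=4:    W    L    W    L    W    W
a=5:    W    L    W    L    W    W
Cells with no legal move (terminal, hence L): (0,0), (1,0), (2,0).
The remaining L cells, each justified by listing all of its moves:
(0,2): L (sole option (0,1)(W) is W)
(0,5): L (options (0,4)(W), (0,1)(W) are all W)
(1,2): L (options (1,1)(W), (0,1)(W) are all W)
(1,5): L (options (1,4)(W), (1,1)(W), (0,4)(W) are all W)
(2,2): L (options (2,1)(W), (1,1)(W) are all W)
(2,5): L (options (2,4)(W), (2,1)(W), (1,4)(W) are all W)
(3,4): L (options (0,4)(W), (3,3)(W), (3,0)(W), (2,3)(W) are all W)
(4,1): L (options (1,1)(W), (0,1)(W), (4,0)(W), (3,0)(W) are all W)
(4,3): L (options (1,3)(W), (0,3)(W), (4,2)(W), (3,2)(W) are all W)
(5,1): L (options (2,1)(W), (1,1)(W), (5,0)(W), (4,0)(W) are all W)
(5,3): L (options (2,3)(W), (1,3)(W), (5,2)(W), (4,2)(W) are all W)
Every other cell has at least one move into one of the L cells above, so it is W.
(5,2): the move to (2,2) reaches an L cell, so W
(2,5): one of the L cells justified above, so L
(1,1): the move to (1,0) reaches an L cell, so W

(5,2): W, (2,5): L, (1,1): W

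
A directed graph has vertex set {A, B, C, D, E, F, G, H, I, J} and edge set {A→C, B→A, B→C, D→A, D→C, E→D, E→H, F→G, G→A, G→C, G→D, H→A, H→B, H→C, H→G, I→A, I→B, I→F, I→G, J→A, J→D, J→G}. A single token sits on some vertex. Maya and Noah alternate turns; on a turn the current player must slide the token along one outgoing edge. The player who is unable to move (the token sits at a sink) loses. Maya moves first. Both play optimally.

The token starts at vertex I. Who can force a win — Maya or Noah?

Positions with no move are L. A position that does have a move is losing for the player to move precisely when every available move leads to a winning position for the opponent. Fill in the labels:
Every edge goes from a vertex to one that appears earlier in the order C, A, D, G, B, H, E, J, F, I, so processing vertices in that order labels each vertex after all of its successors.
C: no outgoing edge → L
A: W (go to C, an L position)
D: W (go to C, an L position)
G: W (go to C, an L position)
B: W (go to C, an L position)
H: W (go to C, an L position)
E: L (options H(W), D(W) are all W)
J: L (options G(W), D(W), A(W) are all W)
F: L (sole option G(W) is W)
I: W (go to F, an L position)
The starting position I is W: Maya should move to F, handing over an L position.

Maya wins.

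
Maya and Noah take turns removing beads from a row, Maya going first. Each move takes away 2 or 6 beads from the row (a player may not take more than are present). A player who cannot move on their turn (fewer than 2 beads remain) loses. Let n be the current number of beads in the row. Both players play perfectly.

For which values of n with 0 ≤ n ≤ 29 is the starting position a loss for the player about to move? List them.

Build the W/L table. Terminal = L. A non-terminal position is W if it has a move to some L; otherwise it is L.
n=0: no move → L
n=1: no move → L
n=2: →0(L), so W
n=3: →1(L), so W
n=4: →2(W) only, which is W, so L
n=5: →3(W) only, which is W, so L
n=6: →4(L), so W
n=7: →5(L), so W
n=8: →6(W), 2(W) — all W, so L
n=9: →7(W), 3(W) — all W, so L
n=10: →8(L), so W
n=11: →9(L), so W
n=12: →10(W), 6(W) — all W, so L
n=13: →11(W), 7(W) — all W, so L
n=14: →12(L), so W
n=15: →13(L), so W
n=16: →14(W), 10(W) — all W, so L
n=17: →15(W), 11(W) — all W, so L
n=18: →16(L), so W
n=19: →17(L), so W
n=20: →18(W), 14(W) — all W, so L
n=21: →19(W), 15(W) — all W, so L
n=22: →20(L), so W
n=23: →21(L), so W
n=24: →22(W), 18(W) — all W, so L
n=25: →23(W), 19(W) — all W, so L
n=26: →24(L), so W
n=27: →25(L), so W
n=28: →26(W), 22(W) — all W, so L
n=29: →27(W), 23(W) — all W, so L
Reading off the rows marked L gives the requested list; there are 16 such values of n.

0, 1, 4, 5, 8, 9, 12, 13, 16, 17, 20, 21, 24, 25, 28, 29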